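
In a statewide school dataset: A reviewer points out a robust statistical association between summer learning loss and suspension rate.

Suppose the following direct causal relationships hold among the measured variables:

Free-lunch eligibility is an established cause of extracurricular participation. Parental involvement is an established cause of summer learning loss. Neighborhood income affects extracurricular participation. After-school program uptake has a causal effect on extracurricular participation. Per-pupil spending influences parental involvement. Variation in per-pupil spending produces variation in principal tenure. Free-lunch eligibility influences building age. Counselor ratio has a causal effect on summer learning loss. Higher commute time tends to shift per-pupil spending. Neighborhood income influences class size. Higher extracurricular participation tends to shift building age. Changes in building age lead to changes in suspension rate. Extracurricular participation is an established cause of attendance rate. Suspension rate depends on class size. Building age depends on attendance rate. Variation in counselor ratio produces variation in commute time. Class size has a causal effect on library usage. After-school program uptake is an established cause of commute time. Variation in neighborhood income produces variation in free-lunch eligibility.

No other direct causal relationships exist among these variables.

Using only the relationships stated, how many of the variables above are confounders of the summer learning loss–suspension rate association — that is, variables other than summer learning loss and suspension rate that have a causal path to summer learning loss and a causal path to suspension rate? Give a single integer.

1

The common causes are: after-school program uptake (to summer learning loss via after-school program uptake → commute time → per-pupil spending → parental involvement → summer learning loss; to suspension rate via after-school program uptake → extracurricular participation → building age → suspension rate).
Every other variable lacks a causal path to at least one of summer learning loss and suspension rate.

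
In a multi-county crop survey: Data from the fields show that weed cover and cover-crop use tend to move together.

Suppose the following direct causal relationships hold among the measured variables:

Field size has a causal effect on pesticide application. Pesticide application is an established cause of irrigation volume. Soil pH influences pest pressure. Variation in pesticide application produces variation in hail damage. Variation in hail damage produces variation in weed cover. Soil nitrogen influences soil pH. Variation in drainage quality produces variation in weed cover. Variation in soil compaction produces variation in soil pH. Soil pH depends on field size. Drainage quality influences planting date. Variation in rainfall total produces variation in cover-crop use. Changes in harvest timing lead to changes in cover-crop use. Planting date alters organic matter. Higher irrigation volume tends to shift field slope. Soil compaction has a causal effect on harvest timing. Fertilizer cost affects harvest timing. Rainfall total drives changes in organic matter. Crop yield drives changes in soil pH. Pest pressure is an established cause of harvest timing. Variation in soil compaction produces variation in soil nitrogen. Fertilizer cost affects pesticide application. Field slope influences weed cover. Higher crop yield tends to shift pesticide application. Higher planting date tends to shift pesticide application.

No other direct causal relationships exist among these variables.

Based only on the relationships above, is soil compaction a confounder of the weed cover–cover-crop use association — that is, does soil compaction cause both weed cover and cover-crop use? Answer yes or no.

no

Soil compaction has no stated causal path to weed cover. A confounder must cause both variables, so soil compaction does not qualify.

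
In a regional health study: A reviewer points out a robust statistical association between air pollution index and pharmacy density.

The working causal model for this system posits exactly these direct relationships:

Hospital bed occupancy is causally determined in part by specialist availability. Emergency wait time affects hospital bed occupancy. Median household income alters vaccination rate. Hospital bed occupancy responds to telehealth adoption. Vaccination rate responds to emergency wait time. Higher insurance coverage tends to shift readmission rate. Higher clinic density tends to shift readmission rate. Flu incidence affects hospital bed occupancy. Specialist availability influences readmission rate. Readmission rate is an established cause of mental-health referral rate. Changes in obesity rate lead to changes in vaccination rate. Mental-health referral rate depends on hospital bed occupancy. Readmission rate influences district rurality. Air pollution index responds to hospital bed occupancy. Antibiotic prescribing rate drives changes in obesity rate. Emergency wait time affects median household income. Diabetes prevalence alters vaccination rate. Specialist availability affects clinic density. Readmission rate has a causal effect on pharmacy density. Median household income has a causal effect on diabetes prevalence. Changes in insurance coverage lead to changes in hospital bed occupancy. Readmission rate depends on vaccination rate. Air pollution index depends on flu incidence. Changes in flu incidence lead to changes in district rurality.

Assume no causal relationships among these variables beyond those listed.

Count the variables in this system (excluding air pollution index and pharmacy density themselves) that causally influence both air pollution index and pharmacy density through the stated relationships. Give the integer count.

3

The common causes are: emergency wait time (to air pollution index via emergency wait time → hospital bed occupancy → air pollution index; to pharmacy density via emergency wait time → vaccination rate → readmission rate → pharmacy density); insurance coverage (to air pollution index via insurance coverage → hospital bed occupancy → air pollution index; to pharmacy density via insurance coverage → readmission rate → pharmacy density); specialist availability (to air pollution index via specialist availability → hospital bed occupancy → air pollution index; to pharmacy density via specialist availability → readmission rate → pharmacy density).
Every other variable lacks a causal path to at least one of air pollution index and pharmacy density.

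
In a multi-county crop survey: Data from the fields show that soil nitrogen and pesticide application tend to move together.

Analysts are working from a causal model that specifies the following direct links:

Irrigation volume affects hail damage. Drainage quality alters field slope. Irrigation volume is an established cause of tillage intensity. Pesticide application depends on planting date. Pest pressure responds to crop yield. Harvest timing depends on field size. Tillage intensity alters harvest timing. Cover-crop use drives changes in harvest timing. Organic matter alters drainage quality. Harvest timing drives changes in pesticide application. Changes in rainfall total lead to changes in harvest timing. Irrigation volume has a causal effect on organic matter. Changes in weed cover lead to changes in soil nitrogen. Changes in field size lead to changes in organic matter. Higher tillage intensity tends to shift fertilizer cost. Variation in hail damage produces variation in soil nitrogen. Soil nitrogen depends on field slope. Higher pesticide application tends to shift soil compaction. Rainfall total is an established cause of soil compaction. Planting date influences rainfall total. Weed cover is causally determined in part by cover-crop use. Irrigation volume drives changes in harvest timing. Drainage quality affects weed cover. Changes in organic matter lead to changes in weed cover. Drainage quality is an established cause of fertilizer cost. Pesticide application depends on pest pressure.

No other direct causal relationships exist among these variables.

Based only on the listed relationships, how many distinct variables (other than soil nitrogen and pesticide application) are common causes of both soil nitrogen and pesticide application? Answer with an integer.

3

The common causes are: cover-crop use (to soil nitrogen via cover-crop use → weed cover → soil nitrogen; to pesticide application via cover-crop use → harvest timing → pesticide application); field size (to soil nitrogen via field size → organic matter → weed cover → soil nitrogen; to pesticide application via field size → harvest timing → pesticide application); irrigation volume (to soil nitrogen via irrigation volume → hail damage → soil nitrogen; to pesticide application via irrigation volume → harvest timing → pesticide application).
Every other variable lacks a causal path to at least one of soil nitrogen and pesticide application.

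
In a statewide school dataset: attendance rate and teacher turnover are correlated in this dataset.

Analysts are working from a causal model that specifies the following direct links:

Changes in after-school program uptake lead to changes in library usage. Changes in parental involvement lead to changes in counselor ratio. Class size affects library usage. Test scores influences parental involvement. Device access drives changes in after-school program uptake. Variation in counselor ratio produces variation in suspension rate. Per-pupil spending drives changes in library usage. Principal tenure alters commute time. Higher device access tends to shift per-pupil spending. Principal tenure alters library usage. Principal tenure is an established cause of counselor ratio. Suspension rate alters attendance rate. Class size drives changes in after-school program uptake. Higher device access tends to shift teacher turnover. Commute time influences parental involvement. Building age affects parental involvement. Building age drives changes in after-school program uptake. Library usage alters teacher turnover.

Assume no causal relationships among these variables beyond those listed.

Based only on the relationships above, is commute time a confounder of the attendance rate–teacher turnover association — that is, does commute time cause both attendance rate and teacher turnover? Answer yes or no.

no

Commute time has no stated causal path to teacher turnover. A confounder must cause both variables, so commute time does not qualify.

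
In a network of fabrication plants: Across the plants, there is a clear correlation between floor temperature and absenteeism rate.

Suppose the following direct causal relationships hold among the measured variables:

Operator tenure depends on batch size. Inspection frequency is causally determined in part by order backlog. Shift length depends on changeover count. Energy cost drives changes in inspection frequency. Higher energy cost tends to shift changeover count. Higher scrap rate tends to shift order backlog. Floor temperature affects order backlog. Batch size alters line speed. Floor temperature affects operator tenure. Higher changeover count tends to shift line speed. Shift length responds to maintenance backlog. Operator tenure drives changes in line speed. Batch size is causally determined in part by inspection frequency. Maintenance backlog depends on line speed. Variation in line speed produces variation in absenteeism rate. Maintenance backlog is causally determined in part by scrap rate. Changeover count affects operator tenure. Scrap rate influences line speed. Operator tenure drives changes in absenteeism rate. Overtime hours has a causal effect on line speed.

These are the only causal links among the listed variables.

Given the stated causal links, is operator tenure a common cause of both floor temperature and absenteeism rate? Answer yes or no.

Operator tenure has no stated causal path to floor temperature. A confounder must cause both variables, so operator tenure does not qualify.

no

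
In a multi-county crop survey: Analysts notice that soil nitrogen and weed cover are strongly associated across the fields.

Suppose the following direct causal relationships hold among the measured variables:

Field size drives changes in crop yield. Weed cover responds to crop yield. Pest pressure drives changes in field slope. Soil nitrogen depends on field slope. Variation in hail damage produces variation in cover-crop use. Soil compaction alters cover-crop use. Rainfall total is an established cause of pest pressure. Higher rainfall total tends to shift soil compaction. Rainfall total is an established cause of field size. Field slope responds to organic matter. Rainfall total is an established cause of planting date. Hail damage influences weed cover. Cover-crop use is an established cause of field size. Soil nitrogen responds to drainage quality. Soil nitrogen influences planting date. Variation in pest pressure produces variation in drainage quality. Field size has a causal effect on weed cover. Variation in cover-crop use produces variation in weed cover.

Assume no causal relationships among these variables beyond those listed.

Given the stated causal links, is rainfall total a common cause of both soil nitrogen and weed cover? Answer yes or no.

yes

Rainfall total has a causal path to soil nitrogen (rainfall total → pest pressure → field slope → soil nitrogen) and to weed cover (rainfall total → field size → weed cover), so it is a common cause of both — a confounder.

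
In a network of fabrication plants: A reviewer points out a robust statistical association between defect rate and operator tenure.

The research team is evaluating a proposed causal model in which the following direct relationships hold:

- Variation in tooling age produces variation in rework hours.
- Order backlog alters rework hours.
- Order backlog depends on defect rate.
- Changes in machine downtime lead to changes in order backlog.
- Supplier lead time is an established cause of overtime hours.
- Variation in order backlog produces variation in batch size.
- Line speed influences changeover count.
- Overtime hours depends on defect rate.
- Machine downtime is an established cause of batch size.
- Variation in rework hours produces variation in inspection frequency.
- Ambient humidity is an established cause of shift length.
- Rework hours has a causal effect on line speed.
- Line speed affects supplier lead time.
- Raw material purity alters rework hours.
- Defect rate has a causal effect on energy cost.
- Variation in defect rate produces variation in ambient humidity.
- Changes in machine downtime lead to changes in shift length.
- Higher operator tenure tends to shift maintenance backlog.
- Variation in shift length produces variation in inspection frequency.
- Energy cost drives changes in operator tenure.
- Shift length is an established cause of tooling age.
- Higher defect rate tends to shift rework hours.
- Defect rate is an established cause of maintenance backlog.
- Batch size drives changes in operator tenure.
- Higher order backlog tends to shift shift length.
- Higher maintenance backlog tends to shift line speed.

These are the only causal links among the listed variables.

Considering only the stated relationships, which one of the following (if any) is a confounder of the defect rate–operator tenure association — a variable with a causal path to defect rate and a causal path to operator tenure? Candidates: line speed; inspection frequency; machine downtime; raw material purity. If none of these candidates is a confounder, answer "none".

None of the listed candidates has causal paths to both defect rate and operator tenure in the stated relationships, so none is a common cause.

none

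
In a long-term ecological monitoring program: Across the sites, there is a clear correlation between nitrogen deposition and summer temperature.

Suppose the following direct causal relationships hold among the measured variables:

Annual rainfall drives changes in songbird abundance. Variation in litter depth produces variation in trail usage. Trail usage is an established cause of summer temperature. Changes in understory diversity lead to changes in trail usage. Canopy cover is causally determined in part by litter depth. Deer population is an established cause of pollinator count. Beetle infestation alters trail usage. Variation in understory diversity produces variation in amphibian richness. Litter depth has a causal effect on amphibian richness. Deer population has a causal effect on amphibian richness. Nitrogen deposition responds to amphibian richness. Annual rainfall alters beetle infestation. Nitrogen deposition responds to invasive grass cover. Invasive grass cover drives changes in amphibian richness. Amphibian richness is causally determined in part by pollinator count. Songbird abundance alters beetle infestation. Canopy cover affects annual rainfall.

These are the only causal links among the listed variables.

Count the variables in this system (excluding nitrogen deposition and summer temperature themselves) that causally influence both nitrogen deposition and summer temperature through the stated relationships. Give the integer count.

The common causes are: litter depth (to nitrogen deposition via litter depth → amphibian richness → nitrogen deposition; to summer temperature via litter depth → trail usage → summer temperature); understory diversity (to nitrogen deposition via understory diversity → amphibian richness → nitrogen deposition; to summer temperature via understory diversity → trail usage → summer temperature).
Every other variable lacks a causal path to at least one of nitrogen deposition and summer temperature.

2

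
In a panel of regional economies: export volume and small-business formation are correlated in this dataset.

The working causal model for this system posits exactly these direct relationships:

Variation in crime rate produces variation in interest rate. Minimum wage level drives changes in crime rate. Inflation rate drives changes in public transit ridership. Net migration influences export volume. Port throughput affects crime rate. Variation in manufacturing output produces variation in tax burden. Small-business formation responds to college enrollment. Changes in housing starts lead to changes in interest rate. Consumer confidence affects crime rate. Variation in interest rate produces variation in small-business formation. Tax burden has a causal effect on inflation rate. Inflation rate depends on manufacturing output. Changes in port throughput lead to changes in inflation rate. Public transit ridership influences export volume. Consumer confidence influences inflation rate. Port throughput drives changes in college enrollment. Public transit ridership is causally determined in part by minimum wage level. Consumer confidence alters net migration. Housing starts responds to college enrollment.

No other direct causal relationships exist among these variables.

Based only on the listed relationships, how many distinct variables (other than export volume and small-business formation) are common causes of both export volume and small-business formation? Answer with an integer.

3

The common causes are: consumer confidence (to export volume via consumer confidence → net migration → export volume; to small-business formation via consumer confidence → crime rate → interest rate → small-business formation); minimum wage level (to export volume via minimum wage level → public transit ridership → export volume; to small-business formation via minimum wage level → crime rate → interest rate → small-business formation); port throughput (to export volume via port throughput → inflation rate → public transit ridership → export volume; to small-business formation via port throughput → college enrollment → small-business formation).
Every other variable lacks a causal path to at least one of export volume and small-business formation.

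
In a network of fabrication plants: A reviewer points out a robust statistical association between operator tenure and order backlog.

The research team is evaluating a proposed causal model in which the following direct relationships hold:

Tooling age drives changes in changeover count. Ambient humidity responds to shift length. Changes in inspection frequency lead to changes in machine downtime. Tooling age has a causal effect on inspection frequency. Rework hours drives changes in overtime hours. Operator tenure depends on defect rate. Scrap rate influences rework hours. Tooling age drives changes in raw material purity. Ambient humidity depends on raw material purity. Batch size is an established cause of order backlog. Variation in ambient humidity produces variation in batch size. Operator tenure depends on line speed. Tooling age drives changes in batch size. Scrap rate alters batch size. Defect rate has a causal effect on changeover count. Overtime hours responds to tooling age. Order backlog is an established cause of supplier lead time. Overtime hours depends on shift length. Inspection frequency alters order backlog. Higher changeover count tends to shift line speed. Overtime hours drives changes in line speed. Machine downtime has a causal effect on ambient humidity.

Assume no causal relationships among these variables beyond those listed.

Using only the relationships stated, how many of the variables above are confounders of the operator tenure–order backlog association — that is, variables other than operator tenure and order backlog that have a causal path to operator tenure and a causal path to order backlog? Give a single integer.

3

The common causes are: scrap rate (to operator tenure via scrap rate → rework hours → overtime hours → line speed → operator tenure; to order backlog via scrap rate → batch size → order backlog); shift length (to operator tenure via shift length → overtime hours → line speed → operator tenure; to order backlog via shift length → ambient humidity → batch size → order backlog); tooling age (to operator tenure via tooling age → overtime hours → line speed → operator tenure; to order backlog via tooling age → inspection frequency → order backlog).
Every other variable lacks a causal path to at least one of operator tenure and order backlog.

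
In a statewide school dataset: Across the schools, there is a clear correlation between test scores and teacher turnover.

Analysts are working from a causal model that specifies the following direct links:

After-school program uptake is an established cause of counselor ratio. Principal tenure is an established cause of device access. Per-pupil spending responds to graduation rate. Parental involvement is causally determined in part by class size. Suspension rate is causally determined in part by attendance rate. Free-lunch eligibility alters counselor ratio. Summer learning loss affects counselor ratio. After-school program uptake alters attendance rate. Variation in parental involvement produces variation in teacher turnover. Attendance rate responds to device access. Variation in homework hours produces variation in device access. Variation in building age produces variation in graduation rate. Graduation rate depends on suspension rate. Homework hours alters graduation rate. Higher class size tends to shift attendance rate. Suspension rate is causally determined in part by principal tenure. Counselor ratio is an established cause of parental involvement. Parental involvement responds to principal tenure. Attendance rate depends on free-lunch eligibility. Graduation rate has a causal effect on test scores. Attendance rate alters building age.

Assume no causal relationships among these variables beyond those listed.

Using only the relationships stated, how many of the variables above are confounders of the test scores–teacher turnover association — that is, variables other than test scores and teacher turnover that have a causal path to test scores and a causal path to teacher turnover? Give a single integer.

The common causes are: after-school program uptake (to test scores via after-school program uptake → attendance rate → suspension rate → graduation rate → test scores; to teacher turnover via after-school program uptake → counselor ratio → parental involvement → teacher turnover); class size (to test scores via class size → attendance rate → suspension rate → graduation rate → test scores; to teacher turnover via class size → parental involvement → teacher turnover); free-lunch eligibility (to test scores via free-lunch eligibility → attendance rate → suspension rate → graduation rate → test scores; to teacher turnover via free-lunch eligibility → counselor ratio → parental involvement → teacher turnover); principal tenure (to test scores via principal tenure → suspension rate → graduation rate → test scores; to teacher turnover via principal tenure → parental involvement → teacher turnover).
Every other variable lacks a causal path to at least one of test scores and teacher turnover.

4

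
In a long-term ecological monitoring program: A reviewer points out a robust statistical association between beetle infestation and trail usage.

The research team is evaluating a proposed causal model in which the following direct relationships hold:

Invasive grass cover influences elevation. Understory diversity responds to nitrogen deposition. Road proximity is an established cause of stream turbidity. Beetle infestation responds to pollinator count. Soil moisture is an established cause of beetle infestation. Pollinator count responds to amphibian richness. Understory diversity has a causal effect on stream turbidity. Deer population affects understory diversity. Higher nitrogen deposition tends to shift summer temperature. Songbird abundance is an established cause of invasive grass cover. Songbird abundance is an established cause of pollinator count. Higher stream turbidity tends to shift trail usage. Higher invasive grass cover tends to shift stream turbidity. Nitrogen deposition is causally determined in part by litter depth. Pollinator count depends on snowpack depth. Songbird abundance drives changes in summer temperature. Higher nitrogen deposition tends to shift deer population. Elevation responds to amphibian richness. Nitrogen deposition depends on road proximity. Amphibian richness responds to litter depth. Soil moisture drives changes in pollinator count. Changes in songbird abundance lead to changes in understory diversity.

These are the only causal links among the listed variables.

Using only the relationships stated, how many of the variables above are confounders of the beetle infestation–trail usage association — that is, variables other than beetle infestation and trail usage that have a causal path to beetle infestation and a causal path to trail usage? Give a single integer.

2

The common causes are: litter depth (to beetle infestation via litter depth → amphibian richness → pollinator count → beetle infestation; to trail usage via litter depth → nitrogen deposition → understory diversity → stream turbidity → trail usage); songbird abundance (to beetle infestation via songbird abundance → pollinator count → beetle infestation; to trail usage via songbird abundance → invasive grass cover → stream turbidity → trail usage).
Every other variable lacks a causal path to at least one of beetle infestation and trail usage.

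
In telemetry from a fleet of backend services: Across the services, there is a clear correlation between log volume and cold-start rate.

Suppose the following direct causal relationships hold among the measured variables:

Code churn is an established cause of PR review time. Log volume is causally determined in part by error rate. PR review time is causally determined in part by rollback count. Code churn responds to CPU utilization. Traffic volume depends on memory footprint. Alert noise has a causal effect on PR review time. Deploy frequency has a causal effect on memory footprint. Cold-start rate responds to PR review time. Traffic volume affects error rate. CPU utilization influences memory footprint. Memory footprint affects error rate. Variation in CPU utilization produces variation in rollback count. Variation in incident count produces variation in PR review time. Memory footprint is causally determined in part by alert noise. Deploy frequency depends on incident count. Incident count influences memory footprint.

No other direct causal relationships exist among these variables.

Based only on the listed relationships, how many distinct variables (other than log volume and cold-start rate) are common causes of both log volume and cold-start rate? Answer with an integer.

3

The common causes are: CPU utilization (to log volume via CPU utilization → memory footprint → error rate → log volume; to cold-start rate via CPU utilization → rollback count → PR review time → cold-start rate); alert noise (to log volume via alert noise → memory footprint → error rate → log volume; to cold-start rate via alert noise → PR review time → cold-start rate); incident count (to log volume via incident count → memory footprint → error rate → log volume; to cold-start rate via incident count → PR review time → cold-start rate).
Every other variable lacks a causal path to at least one of log volume and cold-start rate.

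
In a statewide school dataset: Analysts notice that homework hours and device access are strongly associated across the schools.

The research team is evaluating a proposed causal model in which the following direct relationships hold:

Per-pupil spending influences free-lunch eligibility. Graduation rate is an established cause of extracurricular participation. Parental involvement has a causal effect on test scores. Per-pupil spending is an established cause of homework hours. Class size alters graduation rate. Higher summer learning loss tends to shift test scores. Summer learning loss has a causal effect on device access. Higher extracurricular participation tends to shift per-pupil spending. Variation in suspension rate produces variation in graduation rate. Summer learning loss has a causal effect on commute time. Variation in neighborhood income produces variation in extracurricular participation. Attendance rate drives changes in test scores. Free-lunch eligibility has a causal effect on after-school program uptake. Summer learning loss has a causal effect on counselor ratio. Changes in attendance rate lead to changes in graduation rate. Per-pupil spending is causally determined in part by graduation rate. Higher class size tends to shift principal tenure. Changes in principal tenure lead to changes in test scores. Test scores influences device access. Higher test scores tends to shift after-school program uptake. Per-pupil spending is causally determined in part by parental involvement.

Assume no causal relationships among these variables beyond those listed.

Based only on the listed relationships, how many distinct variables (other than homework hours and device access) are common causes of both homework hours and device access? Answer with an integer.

The common causes are: attendance rate (to homework hours via attendance rate → graduation rate → per-pupil spending → homework hours; to device access via attendance rate → test scores → device access); class size (to homework hours via class size → graduation rate → per-pupil spending → homework hours; to device access via class size → principal tenure → test scores → device access); parental involvement (to homework hours via parental involvement → per-pupil spending → homework hours; to device access via parental involvement → test scores → device access).
Every other variable lacks a causal path to at least one of homework hours and device access.

3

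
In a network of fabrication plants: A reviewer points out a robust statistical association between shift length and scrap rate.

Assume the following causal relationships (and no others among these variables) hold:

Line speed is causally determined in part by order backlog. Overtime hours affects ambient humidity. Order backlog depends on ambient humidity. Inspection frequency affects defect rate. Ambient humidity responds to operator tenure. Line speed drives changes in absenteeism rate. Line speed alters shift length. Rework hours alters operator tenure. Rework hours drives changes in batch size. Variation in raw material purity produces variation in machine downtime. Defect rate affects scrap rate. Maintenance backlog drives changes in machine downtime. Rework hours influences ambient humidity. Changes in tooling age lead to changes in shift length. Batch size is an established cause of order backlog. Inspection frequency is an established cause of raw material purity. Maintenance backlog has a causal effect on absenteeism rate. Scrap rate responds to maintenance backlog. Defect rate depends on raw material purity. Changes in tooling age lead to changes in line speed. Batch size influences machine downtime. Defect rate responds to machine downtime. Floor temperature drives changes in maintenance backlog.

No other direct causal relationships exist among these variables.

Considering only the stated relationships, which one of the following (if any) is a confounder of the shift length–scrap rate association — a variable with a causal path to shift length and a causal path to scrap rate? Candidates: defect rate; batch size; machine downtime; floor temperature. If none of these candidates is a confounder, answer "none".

batch size

Batch size causes shift length (batch size → order backlog → line speed → shift length) and also causes scrap rate (batch size → machine downtime → defect rate → scrap rate); it is a common cause of both.
Each of the other candidates lacks a causal path to at least one of shift length and scrap rate, so they do not confound the relationship.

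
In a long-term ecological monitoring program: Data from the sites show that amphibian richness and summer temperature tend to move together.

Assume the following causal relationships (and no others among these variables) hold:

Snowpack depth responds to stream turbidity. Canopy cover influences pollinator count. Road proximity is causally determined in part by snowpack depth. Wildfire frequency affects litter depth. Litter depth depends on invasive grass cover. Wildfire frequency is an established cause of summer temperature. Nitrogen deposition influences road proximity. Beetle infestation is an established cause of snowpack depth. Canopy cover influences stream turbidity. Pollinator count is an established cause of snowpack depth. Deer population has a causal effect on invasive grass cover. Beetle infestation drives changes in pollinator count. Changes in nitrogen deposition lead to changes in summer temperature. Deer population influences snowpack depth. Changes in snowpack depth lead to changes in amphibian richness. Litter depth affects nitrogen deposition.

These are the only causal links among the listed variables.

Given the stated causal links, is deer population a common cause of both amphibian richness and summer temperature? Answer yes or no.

Deer population has a causal path to amphibian richness (deer population → snowpack depth → amphibian richness) and to summer temperature (deer population → invasive grass cover → litter depth → nitrogen deposition → summer temperature), so it is a common cause of both — a confounder.

yes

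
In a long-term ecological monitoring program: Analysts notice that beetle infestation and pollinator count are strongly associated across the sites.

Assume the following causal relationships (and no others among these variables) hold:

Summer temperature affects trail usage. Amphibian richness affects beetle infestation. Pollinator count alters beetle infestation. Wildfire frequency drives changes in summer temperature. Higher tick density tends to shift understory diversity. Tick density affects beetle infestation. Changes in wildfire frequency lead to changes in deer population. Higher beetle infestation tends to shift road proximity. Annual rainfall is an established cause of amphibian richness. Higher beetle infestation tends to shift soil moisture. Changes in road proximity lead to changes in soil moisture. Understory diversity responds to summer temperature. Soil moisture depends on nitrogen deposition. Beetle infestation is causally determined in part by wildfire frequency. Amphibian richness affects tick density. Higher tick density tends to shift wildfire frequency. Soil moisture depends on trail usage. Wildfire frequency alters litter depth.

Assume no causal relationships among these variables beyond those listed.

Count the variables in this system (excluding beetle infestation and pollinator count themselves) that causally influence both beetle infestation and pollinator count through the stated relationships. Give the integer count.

No listed variable has a causal path to both beetle infestation and pollinator count, so there are no common causes.

0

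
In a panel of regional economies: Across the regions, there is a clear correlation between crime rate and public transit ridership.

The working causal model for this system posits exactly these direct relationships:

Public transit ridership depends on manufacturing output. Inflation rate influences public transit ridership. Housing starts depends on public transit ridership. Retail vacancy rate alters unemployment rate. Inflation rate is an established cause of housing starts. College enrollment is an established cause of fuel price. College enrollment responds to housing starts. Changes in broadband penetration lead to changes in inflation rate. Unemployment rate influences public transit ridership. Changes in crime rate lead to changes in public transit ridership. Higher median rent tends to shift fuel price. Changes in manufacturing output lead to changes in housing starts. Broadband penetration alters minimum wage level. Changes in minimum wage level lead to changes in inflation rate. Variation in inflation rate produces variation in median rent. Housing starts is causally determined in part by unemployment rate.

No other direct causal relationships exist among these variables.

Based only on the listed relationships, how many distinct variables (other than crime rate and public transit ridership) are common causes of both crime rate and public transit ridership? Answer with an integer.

No listed variable has a causal path to both crime rate and public transit ridership, so there are no common causes.

0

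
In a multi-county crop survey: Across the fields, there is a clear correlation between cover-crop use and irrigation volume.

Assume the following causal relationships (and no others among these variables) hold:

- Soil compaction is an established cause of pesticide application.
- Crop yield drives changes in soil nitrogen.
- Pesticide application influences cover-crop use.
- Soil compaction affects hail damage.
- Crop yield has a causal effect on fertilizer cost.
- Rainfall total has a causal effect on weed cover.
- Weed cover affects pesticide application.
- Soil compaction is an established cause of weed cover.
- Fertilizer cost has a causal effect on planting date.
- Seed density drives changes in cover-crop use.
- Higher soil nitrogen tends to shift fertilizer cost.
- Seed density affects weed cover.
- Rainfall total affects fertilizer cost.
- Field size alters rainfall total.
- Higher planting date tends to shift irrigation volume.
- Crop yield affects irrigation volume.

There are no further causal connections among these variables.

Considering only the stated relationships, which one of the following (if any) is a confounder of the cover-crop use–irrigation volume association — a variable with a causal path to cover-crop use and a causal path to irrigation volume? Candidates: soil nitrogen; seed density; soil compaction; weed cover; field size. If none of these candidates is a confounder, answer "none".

Field size causes cover-crop use (field size → rainfall total → weed cover → pesticide application → cover-crop use) and also causes irrigation volume (field size → rainfall total → fertilizer cost → planting date → irrigation volume); it is a common cause of both.
Each of the other candidates lacks a causal path to at least one of cover-crop use and irrigation volume, so they do not confound the relationship.

field size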